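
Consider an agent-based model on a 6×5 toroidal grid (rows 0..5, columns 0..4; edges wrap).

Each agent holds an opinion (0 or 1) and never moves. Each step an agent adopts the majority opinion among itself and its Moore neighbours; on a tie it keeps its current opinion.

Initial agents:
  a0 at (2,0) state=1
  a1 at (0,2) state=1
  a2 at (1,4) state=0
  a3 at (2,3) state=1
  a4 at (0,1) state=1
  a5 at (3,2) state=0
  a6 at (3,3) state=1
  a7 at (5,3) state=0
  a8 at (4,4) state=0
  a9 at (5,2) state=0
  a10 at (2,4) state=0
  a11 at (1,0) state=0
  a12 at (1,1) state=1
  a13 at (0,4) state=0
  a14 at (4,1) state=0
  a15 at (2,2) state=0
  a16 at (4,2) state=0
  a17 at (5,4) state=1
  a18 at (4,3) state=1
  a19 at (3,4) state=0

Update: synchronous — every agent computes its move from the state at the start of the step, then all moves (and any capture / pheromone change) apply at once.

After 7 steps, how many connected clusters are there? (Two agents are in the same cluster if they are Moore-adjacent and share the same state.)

2

t=1: a0@(2,0):0 a1@(0,2):1 a2@(1,4):0 a3@(2,3):0 a4@(0,1):1 a5@(3,2):0 a6@(3,3):0 a7@(5,3):0 a8@(4,4):0 a9@(5,2):0 a10@(2,4):0 a11@(1,0):0 a12@(1,1):1 a13@(0,4):0 a14@(4,1):0 a15@(2,2):1 a16@(4,2):0 a17@(5,4):0 a18@(4,3):0 a19@(3,4):1
t=2: a0@(2,0):0 a1@(0,2):1 a2@(1,4):0 a3@(2,3):0 a4@(0,1):1 a5@(3,2):0 a6@(3,3):0 a7@(5,3):0 a8@(4,4):0 a9@(5,2):0 a10@(2,4):0 a11@(1,0):0 a12@(1,1):1 a13@(0,4):0 a14@(4,1):0 a15@(2,2):0 a16@(4,2):0 a17@(5,4):0 a18@(4,3):0 a19@(3,4):0
t=3: (unchanged — steady state)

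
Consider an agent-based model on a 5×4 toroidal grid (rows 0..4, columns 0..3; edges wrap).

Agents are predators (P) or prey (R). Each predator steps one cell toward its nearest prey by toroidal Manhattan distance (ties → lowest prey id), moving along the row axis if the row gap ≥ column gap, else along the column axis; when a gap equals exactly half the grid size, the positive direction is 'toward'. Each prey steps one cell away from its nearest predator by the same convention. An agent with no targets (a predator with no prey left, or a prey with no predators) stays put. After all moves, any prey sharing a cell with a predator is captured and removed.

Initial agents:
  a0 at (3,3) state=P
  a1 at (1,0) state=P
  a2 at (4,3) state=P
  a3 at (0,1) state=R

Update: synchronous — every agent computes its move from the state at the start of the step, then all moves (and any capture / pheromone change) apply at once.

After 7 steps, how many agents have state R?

1

t=1: a0@(4,3):P a1@(0,0):P a2@(4,0):P a3@(4,1):R
t=2: a0@(4,0):P a1@(4,0):P a2@(4,1):P a3@(4,2):R
t=3: a0@(4,1):P a1@(4,1):P a2@(4,2):P a3@(4,3):R
t=4: a0@(4,2):P a1@(4,2):P a2@(4,3):P a3@(4,0):R
t=5: a0@(4,3):P a1@(4,3):P a2@(4,0):P a3@(4,1):R
t=6: a0@(4,0):P a1@(4,0):P a2@(4,1):P a3@(4,2):R
t=7: a0@(4,1):P a1@(4,1):P a2@(4,2):P a3@(4,3):R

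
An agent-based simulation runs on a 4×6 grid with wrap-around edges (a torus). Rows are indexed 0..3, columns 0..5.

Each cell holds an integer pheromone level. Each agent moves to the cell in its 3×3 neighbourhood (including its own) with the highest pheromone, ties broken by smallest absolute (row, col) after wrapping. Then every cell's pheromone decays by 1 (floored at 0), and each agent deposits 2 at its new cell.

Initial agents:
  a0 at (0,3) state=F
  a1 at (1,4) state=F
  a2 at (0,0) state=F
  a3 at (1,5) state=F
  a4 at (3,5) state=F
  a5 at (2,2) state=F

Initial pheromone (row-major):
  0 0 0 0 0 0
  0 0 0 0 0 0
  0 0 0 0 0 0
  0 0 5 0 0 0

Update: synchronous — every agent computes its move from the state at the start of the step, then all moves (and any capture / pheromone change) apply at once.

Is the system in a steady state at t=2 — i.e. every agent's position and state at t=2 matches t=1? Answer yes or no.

t=1: a0@(3,2) a1@(0,3) a2@(0,0) a3@(0,0) a4@(0,0) a5@(3,2) | pheromone: 6 0 0 2 0 0 / 0 0 0 0 0 0 / 0 0 0 0 0 0 / 0 0 8 0 0 0
t=2: a0@(3,2) a1@(3,2) a2@(0,0) a3@(0,0) a4@(0,0) a5@(3,2) | pheromone: 11 0 0 1 0 0 / 0 0 0 0 0 0 / 0 0 0 0 0 0 / 0 0 13 0 0 0

no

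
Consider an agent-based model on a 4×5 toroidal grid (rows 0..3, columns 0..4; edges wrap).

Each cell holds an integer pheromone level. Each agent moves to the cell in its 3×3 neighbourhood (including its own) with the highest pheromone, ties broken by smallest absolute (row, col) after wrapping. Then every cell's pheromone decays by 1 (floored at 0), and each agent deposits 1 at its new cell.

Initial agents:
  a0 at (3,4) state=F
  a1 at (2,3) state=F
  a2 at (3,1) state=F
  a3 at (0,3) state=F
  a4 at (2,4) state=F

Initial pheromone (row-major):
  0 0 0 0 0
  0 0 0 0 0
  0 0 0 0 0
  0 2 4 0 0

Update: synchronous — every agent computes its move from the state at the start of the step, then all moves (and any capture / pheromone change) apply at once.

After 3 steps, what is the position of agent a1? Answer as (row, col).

(3, 2)

t=1: a0@(0,0) a1@(3,2) a2@(3,2) a3@(3,2) a4@(1,0) | pheromone: 1 0 0 0 0 / 1 0 0 0 0 / 0 0 0 0 0 / 0 1 6 0 0
t=2: a0@(0,0) a1@(3,2) a2@(3,2) a3@(3,2) a4@(0,0) | pheromone: 2 0 0 0 0 / 0 0 0 0 0 / 0 0 0 0 0 / 0 0 8 0 0
t=3: a0@(0,0) a1@(3,2) a2@(3,2) a3@(3,2) a4@(0,0) | pheromone: 3 0 0 0 0 / 0 0 0 0 0 / 0 0 0 0 0 / 0 0 10 0 0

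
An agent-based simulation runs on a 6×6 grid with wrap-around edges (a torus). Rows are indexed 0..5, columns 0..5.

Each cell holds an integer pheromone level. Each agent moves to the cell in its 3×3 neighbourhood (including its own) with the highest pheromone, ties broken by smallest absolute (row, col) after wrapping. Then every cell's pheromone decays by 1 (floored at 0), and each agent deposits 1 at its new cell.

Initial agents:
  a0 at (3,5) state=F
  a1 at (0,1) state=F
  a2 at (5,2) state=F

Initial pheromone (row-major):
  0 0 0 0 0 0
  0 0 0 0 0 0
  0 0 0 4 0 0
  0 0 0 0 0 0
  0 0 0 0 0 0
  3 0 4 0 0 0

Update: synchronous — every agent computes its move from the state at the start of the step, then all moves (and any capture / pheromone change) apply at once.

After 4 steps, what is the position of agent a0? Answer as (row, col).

t=1: a0@(2,0) a1@(5,2) a2@(5,2) | pheromone: 0 0 0 0 0 0 / 0 0 0 0 0 0 / 1 0 0 3 0 0 / 0 0 0 0 0 0 / 0 0 0 0 0 0 / 2 0 5 0 0 0
t=2: a0@(2,0) a1@(5,2) a2@(5,2) | pheromone: 0 0 0 0 0 0 / 0 0 0 0 0 0 / 1 0 0 2 0 0 / 0 0 0 0 0 0 / 0 0 0 0 0 0 / 1 0 6 0 0 0
t=3: a0@(2,0) a1@(5,2) a2@(5,2) | pheromone: 0 0 0 0 0 0 / 0 0 0 0 0 0 / 1 0 0 1 0 0 / 0 0 0 0 0 0 / 0 0 0 0 0 0 / 0 0 7 0 0 0
t=4: a0@(2,0) a1@(5,2) a2@(5,2) | pheromone: 0 0 0 0 0 0 / 0 0 0 0 0 0 / 1 0 0 0 0 0 / 0 0 0 0 0 0 / 0 0 0 0 0 0 / 0 0 8 0 0 0

(2, 0)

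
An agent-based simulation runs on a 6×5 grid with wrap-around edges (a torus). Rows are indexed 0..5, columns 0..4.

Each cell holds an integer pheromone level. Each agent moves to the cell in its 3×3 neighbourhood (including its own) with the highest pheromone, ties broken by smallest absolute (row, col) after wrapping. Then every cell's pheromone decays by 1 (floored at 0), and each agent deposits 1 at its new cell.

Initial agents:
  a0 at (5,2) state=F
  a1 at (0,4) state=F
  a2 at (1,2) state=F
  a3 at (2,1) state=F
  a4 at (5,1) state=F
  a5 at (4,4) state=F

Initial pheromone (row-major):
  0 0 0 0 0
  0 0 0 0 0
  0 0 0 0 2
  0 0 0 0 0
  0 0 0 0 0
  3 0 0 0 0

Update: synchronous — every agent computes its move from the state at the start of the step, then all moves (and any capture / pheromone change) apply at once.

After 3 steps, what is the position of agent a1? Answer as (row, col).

t=1: a0@(0,1) a1@(5,0) a2@(0,1) a3@(1,0) a4@(5,0) a5@(5,0) | pheromone: 0 2 0 0 0 / 1 0 0 0 0 / 0 0 0 0 1 / 0 0 0 0 0 / 0 0 0 0 0 / 5 0 0 0 0
t=2: a0@(5,0) a1@(5,0) a2@(5,0) a3@(0,1) a4@(5,0) a5@(5,0) | pheromone: 0 2 0 0 0 / 0 0 0 0 0 / 0 0 0 0 0 / 0 0 0 0 0 / 0 0 0 0 0 / 9 0 0 0 0
t=3: a0@(5,0) a1@(5,0) a2@(5,0) a3@(5,0) a4@(5,0) a5@(5,0) | pheromone: 0 1 0 0 0 / 0 0 0 0 0 / 0 0 0 0 0 / 0 0 0 0 0 / 0 0 0 0 0 / 14 0 0 0 0

(5, 0)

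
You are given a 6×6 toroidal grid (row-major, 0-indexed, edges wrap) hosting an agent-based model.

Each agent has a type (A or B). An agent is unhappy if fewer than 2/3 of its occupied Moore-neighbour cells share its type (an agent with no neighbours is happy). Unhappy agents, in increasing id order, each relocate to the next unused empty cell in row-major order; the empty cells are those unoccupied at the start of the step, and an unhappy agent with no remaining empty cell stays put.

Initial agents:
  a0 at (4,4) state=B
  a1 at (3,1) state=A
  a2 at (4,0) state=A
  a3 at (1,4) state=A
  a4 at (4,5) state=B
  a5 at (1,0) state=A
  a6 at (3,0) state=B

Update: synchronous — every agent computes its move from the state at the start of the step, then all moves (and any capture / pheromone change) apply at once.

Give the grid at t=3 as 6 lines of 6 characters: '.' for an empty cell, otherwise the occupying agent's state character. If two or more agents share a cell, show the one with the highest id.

AAA.B.
A.....
......
......
....BB
......

t=1: a0@(4,4):B a1@(0,0):A a2@(0,1):A a3@(1,4):A a4@(4,5):B a5@(1,0):A a6@(0,2):B
t=2: a0@(4,4):B a1@(0,0):A a2@(0,1):A a3@(1,4):A a4@(4,5):B a5@(1,0):A a6@(0,3):B
t=3: a0@(4,4):B a1@(0,0):A a2@(0,1):A a3@(0,2):A a4@(4,5):B a5@(1,0):A a6@(0,4):B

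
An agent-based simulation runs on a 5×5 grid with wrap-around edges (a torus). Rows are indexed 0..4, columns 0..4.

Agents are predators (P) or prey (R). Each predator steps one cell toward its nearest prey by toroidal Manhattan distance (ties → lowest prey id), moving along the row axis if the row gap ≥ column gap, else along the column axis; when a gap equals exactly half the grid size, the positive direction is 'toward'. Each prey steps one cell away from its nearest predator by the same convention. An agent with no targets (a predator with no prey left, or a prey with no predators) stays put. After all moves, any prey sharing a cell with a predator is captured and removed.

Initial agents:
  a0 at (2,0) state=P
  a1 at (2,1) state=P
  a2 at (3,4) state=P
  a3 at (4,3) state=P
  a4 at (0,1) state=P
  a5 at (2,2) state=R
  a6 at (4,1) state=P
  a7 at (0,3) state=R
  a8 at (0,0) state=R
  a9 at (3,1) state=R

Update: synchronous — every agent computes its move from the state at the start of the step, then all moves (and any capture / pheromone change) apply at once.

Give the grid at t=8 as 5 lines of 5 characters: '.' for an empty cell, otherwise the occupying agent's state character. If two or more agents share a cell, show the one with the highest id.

t=1: a0@(2,1):P a1@(2,2):P a2@(3,0):P a3@(0,3):P a4@(0,0):P a5@(2,3):R a6@(3,1):P a7@(1,3):R a8@(0,4):R a9@(4,1):R
t=2: a0@(2,2):P a1@(2,3):P a2@(4,0):P a3@(1,3):P a4@(0,4):P a5@(2,4):R a6@(4,1):P a8@(0,0):R a9@(0,1):R
t=3: a0@(2,3):P a1@(2,4):P a2@(0,0):P a3@(2,3):P a4@(0,0):P a5@(2,0):R a6@(0,1):P a8@(1,0):R a9@(1,1):R
t=4: a0@(2,4):P a1@(2,0):P a2@(1,0):P a3@(2,4):P a4@(1,0):P a5@(2,1):R a6@(1,1):P a9@(2,1):R
t=5: a0@(2,0):P a1@(2,1):P a2@(2,0):P a3@(2,0):P a4@(2,0):P a5@(2,2):R a6@(2,1):P a9@(2,2):R
t=6: a0@(2,1):P a1@(2,2):P a2@(2,1):P a3@(2,1):P a4@(2,1):P a5@(2,3):R a6@(2,2):P a9@(2,3):R
t=7: a0@(2,2):P a1@(2,3):P a2@(2,2):P a3@(2,2):P a4@(2,2):P a5@(2,4):R a6@(2,3):P a9@(2,4):R
t=8: a0@(2,3):P a1@(2,4):P a2@(2,3):P a3@(2,3):P a4@(2,3):P a5@(2,0):R a6@(2,4):P a9@(2,0):R

.....
.....
R..PP
.....
.....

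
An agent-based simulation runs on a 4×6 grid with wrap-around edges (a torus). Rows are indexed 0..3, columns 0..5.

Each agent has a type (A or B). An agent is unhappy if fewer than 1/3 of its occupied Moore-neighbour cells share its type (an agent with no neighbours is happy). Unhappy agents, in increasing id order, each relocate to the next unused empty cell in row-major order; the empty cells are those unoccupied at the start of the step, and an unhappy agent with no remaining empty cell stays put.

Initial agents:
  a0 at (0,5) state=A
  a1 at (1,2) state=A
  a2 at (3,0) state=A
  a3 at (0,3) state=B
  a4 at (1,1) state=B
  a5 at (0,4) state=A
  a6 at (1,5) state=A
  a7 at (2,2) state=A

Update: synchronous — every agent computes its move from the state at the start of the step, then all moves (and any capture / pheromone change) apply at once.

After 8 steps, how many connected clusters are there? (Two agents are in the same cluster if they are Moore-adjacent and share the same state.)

3

t=1: a0@(0,5):A a1@(1,2):A a2@(3,0):A a3@(0,0):B a4@(0,1):B a5@(0,4):A a6@(1,5):A a7@(2,2):A
t=2: a0@(0,5):A a1@(1,2):A a2@(3,0):A a3@(0,2):B a4@(0,1):B a5@(0,4):A a6@(1,5):A a7@(2,2):A
t=3: (unchanged — steady state)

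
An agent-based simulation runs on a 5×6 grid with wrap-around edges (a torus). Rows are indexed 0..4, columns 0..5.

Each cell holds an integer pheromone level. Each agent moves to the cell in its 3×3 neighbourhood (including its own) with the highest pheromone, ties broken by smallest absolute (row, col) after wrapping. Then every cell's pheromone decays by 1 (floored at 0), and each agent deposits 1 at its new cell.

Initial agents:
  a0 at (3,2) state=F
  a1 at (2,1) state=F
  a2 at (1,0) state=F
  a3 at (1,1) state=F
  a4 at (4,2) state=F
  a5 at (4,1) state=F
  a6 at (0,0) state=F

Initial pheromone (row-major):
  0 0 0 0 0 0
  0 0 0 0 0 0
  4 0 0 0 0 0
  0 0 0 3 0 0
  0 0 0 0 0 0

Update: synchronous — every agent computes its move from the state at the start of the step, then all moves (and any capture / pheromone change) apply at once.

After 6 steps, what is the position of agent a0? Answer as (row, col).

t=1: a0@(3,3) a1@(2,0) a2@(2,0) a3@(2,0) a4@(3,3) a5@(0,0) a6@(0,0) | pheromone: 2 0 0 0 0 0 / 0 0 0 0 0 0 / 6 0 0 0 0 0 / 0 0 0 4 0 0 / 0 0 0 0 0 0
t=2: a0@(3,3) a1@(2,0) a2@(2,0) a3@(2,0) a4@(3,3) a5@(0,0) a6@(0,0) | pheromone: 3 0 0 0 0 0 / 0 0 0 0 0 0 / 8 0 0 0 0 0 / 0 0 0 5 0 0 / 0 0 0 0 0 0
t=3: a0@(3,3) a1@(2,0) a2@(2,0) a3@(2,0) a4@(3,3) a5@(0,0) a6@(0,0) | pheromone: 4 0 0 0 0 0 / 0 0 0 0 0 0 / 10 0 0 0 0 0 / 0 0 0 6 0 0 / 0 0 0 0 0 0
t=4: a0@(3,3) a1@(2,0) a2@(2,0) a3@(2,0) a4@(3,3) a5@(0,0) a6@(0,0) | pheromone: 5 0 0 0 0 0 / 0 0 0 0 0 0 / 12 0 0 0 0 0 / 0 0 0 7 0 0 / 0 0 0 0 0 0
t=5: a0@(3,3) a1@(2,0) a2@(2,0) a3@(2,0) a4@(3,3) a5@(0,0) a6@(0,0) | pheromone: 6 0 0 0 0 0 / 0 0 0 0 0 0 / 14 0 0 0 0 0 / 0 0 0 8 0 0 / 0 0 0 0 0 0
t=6: a0@(3,3) a1@(2,0) a2@(2,0) a3@(2,0) a4@(3,3) a5@(0,0) a6@(0,0) | pheromone: 7 0 0 0 0 0 / 0 0 0 0 0 0 / 16 0 0 0 0 0 / 0 0 0 9 0 0 / 0 0 0 0 0 0

(3, 3)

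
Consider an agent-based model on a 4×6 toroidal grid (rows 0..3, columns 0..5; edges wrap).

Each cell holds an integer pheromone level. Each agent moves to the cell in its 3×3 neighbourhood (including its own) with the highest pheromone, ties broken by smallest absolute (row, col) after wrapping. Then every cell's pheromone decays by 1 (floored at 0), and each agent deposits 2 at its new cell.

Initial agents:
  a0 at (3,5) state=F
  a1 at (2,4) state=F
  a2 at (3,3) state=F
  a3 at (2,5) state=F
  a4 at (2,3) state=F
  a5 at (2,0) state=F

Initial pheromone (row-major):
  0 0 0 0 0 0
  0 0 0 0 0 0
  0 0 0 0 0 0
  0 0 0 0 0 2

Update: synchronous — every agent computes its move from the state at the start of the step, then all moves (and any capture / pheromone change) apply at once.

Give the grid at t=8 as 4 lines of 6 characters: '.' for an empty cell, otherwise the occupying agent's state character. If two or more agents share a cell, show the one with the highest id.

t=1: a0@(3,5) a1@(3,5) a2@(0,2) a3@(3,5) a4@(1,2) a5@(3,5) | pheromone: 0 0 2 0 0 0 / 0 0 2 0 0 0 / 0 0 0 0 0 0 / 0 0 0 0 0 9
t=2: a0@(3,5) a1@(3,5) a2@(0,2) a3@(3,5) a4@(0,2) a5@(3,5) | pheromone: 0 0 5 0 0 0 / 0 0 1 0 0 0 / 0 0 0 0 0 0 / 0 0 0 0 0 16
t=3: a0@(3,5) a1@(3,5) a2@(0,2) a3@(3,5) a4@(0,2) a5@(3,5) | pheromone: 0 0 8 0 0 0 / 0 0 0 0 0 0 / 0 0 0 0 0 0 / 0 0 0 0 0 23
t=4: a0@(3,5) a1@(3,5) a2@(0,2) a3@(3,5) a4@(0,2) a5@(3,5) | pheromone: 0 0 11 0 0 0 / 0 0 0 0 0 0 / 0 0 0 0 0 0 / 0 0 0 0 0 30
t=5: a0@(3,5) a1@(3,5) a2@(0,2) a3@(3,5) a4@(0,2) a5@(3,5) | pheromone: 0 0 14 0 0 0 / 0 0 0 0 0 0 / 0 0 0 0 0 0 / 0 0 0 0 0 37
t=6: a0@(3,5) a1@(3,5) a2@(0,2) a3@(3,5) a4@(0,2) a5@(3,5) | pheromone: 0 0 17 0 0 0 / 0 0 0 0 0 0 / 0 0 0 0 0 0 / 0 0 0 0 0 44
t=7: a0@(3,5) a1@(3,5) a2@(0,2) a3@(3,5) a4@(0,2) a5@(3,5) | pheromone: 0 0 20 0 0 0 / 0 0 0 0 0 0 / 0 0 0 0 0 0 / 0 0 0 0 0 51
t=8: a0@(3,5) a1@(3,5) a2@(0,2) a3@(3,5) a4@(0,2) a5@(3,5) | pheromone: 0 0 23 0 0 0 / 0 0 0 0 0 0 / 0 0 0 0 0 0 / 0 0 0 0 0 58

..F...
......
......
.....F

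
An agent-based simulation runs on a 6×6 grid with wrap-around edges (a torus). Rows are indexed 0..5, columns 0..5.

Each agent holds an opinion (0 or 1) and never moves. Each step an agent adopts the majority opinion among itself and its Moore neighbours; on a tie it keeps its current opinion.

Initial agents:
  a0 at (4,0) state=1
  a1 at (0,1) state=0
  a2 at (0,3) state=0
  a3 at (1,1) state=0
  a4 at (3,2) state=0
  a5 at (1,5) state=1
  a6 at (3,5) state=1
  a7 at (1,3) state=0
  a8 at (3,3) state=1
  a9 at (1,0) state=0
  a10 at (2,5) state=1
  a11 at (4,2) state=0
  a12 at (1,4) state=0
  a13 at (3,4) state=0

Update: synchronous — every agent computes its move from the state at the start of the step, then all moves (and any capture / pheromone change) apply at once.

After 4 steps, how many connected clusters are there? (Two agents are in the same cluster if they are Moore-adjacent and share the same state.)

4

t=1: a0@(4,0):1 a1@(0,1):0 a2@(0,3):0 a3@(1,1):0 a4@(3,2):0 a5@(1,5):1 a6@(3,5):1 a7@(1,3):0 a8@(3,3):0 a9@(1,0):0 a10@(2,5):1 a11@(4,2):0 a12@(1,4):0 a13@(3,4):1
t=2: (unchanged — steady state)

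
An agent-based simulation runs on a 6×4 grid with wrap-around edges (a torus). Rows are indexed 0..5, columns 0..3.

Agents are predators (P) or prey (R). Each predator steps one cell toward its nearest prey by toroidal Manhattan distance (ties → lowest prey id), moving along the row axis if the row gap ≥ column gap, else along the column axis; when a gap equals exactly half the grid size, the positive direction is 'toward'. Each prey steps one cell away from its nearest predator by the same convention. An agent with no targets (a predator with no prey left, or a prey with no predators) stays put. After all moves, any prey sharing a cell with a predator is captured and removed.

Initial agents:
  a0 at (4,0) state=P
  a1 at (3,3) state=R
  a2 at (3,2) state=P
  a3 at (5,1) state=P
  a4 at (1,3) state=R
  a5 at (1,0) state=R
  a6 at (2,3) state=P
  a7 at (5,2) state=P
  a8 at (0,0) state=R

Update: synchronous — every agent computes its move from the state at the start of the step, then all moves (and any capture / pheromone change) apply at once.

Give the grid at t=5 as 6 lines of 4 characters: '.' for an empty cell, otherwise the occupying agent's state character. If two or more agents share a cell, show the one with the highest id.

t=1: a0@(3,0):P a2@(3,3):P a3@(0,1):P a4@(0,3):R a5@(0,0):R a6@(3,3):P a7@(4,2):P a8@(1,0):R
t=2: a0@(2,0):P a2@(4,3):P a3@(0,0):P a4@(0,2):R a5@(0,3):R a6@(4,3):P a7@(5,2):P
t=3: a0@(1,0):P a2@(5,3):P a3@(0,3):P a4@(1,2):R a6@(5,3):P a7@(0,2):P
t=4: a0@(1,1):P a2@(0,3):P a3@(1,3):P a4@(2,2):R a6@(0,3):P a7@(1,2):P
t=5: a0@(2,1):P a2@(1,3):P a3@(2,3):P a4@(3,2):R a6@(1,3):P a7@(2,2):P

....
...P
.PPP
..R.
....
....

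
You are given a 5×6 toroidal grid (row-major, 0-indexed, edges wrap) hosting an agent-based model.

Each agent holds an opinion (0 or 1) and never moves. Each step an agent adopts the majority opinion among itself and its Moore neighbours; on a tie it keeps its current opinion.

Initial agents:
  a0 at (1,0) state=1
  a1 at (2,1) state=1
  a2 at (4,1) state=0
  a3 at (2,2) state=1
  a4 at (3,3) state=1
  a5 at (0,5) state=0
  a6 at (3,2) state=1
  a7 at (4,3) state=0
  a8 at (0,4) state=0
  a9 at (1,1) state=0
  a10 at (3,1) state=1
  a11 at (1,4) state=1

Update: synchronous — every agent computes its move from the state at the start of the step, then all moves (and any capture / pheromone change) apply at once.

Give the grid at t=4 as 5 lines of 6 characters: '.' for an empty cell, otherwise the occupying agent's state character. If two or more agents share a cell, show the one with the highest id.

....00
11..0.
.11...
.111..
.1.0..

t=1: a0@(1,0):1 a1@(2,1):1 a2@(4,1):1 a3@(2,2):1 a4@(3,3):1 a5@(0,5):0 a6@(3,2):1 a7@(4,3):0 a8@(0,4):0 a9@(1,1):1 a10@(3,1):1 a11@(1,4):0
t=2: (unchanged — steady state)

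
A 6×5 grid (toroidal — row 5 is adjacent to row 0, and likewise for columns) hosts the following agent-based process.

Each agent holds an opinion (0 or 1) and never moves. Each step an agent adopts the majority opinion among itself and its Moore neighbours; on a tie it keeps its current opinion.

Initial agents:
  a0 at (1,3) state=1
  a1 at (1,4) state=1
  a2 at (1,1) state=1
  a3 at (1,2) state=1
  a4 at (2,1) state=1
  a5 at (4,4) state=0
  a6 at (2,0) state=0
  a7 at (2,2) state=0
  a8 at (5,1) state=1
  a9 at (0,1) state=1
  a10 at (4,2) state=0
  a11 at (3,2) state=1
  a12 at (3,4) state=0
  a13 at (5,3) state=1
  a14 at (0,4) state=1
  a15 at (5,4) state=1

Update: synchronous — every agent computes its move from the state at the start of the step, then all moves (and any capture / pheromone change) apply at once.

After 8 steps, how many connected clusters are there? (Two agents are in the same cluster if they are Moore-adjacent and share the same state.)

t=1: a0@(1,3):1 a1@(1,4):1 a2@(1,1):1 a3@(1,2):1 a4@(2,1):1 a5@(4,4):0 a6@(2,0):1 a7@(2,2):1 a8@(5,1):1 a9@(0,1):1 a10@(4,2):1 a11@(3,2):1 a12@(3,4):0 a13@(5,3):1 a14@(0,4):1 a15@(5,4):1
t=2: (unchanged — steady state)

2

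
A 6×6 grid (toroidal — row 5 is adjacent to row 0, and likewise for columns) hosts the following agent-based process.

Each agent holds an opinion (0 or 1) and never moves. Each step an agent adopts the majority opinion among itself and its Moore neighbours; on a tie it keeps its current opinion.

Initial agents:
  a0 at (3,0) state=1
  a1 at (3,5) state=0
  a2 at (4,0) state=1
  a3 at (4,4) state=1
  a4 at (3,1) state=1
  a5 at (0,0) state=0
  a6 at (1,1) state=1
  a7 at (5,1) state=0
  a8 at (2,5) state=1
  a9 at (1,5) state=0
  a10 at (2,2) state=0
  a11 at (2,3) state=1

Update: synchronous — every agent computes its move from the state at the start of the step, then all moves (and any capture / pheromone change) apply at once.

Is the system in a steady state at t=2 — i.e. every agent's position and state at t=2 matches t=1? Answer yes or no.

yes

t=1: a0@(3,0):1 a1@(3,5):1 a2@(4,0):1 a3@(4,4):1 a4@(3,1):1 a5@(0,0):0 a6@(1,1):0 a7@(5,1):0 a8@(2,5):1 a9@(1,5):0 a10@(2,2):1 a11@(2,3):1
t=2: (unchanged — steady state)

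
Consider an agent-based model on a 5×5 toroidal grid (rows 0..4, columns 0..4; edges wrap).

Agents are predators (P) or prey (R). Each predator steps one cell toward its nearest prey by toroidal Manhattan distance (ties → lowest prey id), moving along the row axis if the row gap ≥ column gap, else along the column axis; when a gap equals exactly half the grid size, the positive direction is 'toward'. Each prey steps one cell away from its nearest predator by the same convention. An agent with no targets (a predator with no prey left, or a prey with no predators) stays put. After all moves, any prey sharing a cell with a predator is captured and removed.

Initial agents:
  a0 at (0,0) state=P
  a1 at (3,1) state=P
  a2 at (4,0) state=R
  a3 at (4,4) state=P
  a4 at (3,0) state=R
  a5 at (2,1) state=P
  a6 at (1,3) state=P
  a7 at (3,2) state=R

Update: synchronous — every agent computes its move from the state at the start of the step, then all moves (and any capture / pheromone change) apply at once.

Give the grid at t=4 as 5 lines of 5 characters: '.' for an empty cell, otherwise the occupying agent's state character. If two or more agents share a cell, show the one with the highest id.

t=1: a0@(4,0):P a1@(3,0):P a3@(4,0):P a4@(3,4):R a5@(3,1):P a6@(2,3):P a7@(3,3):R
t=2: a0@(3,0):P a1@(3,4):P a3@(3,0):P a5@(3,0):P a6@(3,3):P a7@(4,3):R
t=3: a0@(3,4):P a1@(4,4):P a3@(3,4):P a5@(3,4):P a6@(4,3):P a7@(0,3):R
t=4: a0@(4,4):P a1@(0,4):P a3@(4,4):P a5@(4,4):P a6@(0,3):P a7@(1,3):R

...PP
...R.
.....
.....
....P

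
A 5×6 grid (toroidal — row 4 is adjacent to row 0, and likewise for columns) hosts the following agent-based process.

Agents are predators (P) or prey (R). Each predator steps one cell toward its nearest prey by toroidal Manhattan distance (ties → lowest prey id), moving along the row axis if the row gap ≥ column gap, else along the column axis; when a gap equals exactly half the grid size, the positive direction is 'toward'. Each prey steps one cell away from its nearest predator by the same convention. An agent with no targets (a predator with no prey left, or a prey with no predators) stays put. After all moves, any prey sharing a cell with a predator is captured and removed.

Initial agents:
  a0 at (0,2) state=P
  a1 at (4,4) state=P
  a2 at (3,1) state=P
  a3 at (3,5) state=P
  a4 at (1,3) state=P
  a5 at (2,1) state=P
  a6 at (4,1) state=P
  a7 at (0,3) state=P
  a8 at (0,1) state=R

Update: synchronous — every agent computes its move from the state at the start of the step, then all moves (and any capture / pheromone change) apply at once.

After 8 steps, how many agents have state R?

0

t=1: a0@(0,1):P a1@(4,5):P a2@(4,1):P a3@(4,5):P a4@(1,2):P a5@(1,1):P a6@(0,1):P a7@(0,2):P a8@(0,0):R
t=2: a0@(0,0):P a1@(0,5):P a2@(0,1):P a3@(0,5):P a4@(1,1):P a5@(0,1):P a6@(0,0):P a7@(0,1):P
t=3: (unchanged — steady state)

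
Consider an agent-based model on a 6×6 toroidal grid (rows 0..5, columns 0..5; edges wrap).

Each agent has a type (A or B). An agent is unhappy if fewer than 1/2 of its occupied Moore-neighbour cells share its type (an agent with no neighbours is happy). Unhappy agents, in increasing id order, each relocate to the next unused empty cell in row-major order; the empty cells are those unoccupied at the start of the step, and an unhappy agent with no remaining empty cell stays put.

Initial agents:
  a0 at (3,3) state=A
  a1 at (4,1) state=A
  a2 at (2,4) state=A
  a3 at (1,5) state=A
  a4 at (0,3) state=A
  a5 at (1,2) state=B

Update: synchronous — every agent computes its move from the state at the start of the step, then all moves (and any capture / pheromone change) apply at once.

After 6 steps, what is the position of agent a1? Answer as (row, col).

t=1: a0@(3,3):A a1@(4,1):A a2@(2,4):A a3@(1,5):A a4@(0,0):A a5@(0,1):B
t=2: a0@(3,3):A a1@(4,1):A a2@(2,4):A a3@(1,5):A a4@(0,0):A a5@(0,2):B
t=3: (unchanged — steady state)

(4, 1)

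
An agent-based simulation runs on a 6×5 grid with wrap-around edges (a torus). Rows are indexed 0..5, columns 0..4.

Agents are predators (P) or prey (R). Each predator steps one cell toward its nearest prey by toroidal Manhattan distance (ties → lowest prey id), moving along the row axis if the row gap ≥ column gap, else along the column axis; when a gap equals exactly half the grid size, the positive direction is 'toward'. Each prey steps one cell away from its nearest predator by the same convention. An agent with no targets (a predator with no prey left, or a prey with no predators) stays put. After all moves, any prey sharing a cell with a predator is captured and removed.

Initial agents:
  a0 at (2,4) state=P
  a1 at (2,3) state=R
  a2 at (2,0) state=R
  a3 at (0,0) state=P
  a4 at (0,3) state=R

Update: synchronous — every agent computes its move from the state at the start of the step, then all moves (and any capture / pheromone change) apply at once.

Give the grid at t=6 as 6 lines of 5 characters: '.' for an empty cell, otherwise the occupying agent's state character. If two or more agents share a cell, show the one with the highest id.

t=1: a0@(2,3):P a1@(2,2):R a2@(2,1):R a3@(1,0):P a4@(0,2):R
t=2: a0@(2,2):P a1@(2,1):R a3@(2,0):P a4@(5,2):R
t=3: a0@(2,1):P a1@(2,0):R a3@(2,1):P a4@(4,2):R
t=4: a0@(2,0):P a1@(2,4):R a3@(2,0):P a4@(5,2):R
t=5: a0@(2,4):P a1@(2,3):R a3@(2,4):P a4@(4,2):R
t=6: a0@(2,3):P a1@(2,2):R a3@(2,3):P a4@(5,2):R

.....
.....
..RP.
.....
.....
..R..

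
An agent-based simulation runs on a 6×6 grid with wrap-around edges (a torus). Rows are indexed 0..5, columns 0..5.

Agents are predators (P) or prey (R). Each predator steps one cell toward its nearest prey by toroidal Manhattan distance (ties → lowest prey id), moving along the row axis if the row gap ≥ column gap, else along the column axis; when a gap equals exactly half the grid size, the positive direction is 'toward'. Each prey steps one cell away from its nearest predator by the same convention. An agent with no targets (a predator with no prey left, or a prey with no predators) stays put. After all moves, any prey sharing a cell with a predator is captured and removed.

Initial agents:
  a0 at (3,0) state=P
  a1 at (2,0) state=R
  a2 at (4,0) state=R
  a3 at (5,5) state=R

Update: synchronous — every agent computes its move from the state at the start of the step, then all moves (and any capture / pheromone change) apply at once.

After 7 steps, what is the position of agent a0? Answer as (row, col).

t=1: a0@(2,0):P a1@(1,0):R a2@(5,0):R a3@(0,5):R
t=2: a0@(1,0):P a1@(0,0):R a2@(4,0):R a3@(5,5):R
t=3: a0@(0,0):P a1@(5,0):R a2@(3,0):R a3@(4,5):R
t=4: a0@(5,0):P a1@(4,0):R a2@(2,0):R a3@(3,5):R
t=5: a0@(4,0):P a1@(3,0):R a2@(1,0):R a3@(2,5):R
t=6: a0@(3,0):P a1@(2,0):R a2@(0,0):R a3@(1,5):R
t=7: a0@(2,0):P a1@(1,0):R a2@(5,0):R a3@(0,5):R

(2, 0)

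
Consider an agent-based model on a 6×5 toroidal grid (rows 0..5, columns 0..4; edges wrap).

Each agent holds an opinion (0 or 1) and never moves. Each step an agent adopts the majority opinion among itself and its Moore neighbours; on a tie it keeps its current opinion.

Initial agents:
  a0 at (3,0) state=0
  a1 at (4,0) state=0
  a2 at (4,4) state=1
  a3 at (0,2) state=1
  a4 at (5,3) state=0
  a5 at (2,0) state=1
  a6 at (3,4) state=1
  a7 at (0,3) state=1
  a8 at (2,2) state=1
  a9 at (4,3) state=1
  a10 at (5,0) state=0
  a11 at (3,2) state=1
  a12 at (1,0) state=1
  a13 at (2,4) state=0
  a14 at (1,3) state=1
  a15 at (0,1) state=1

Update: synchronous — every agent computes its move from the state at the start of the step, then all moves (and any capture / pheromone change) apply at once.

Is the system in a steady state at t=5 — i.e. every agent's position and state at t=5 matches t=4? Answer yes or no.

t=1: a0@(3,0):0 a1@(4,0):0 a2@(4,4):0 a3@(0,2):1 a4@(5,3):1 a5@(2,0):1 a6@(3,4):1 a7@(0,3):1 a8@(2,2):1 a9@(4,3):1 a10@(5,0):0 a11@(3,2):1 a12@(1,0):1 a13@(2,4):1 a14@(1,3):1 a15@(0,1):1
t=2: (unchanged — steady state)

yes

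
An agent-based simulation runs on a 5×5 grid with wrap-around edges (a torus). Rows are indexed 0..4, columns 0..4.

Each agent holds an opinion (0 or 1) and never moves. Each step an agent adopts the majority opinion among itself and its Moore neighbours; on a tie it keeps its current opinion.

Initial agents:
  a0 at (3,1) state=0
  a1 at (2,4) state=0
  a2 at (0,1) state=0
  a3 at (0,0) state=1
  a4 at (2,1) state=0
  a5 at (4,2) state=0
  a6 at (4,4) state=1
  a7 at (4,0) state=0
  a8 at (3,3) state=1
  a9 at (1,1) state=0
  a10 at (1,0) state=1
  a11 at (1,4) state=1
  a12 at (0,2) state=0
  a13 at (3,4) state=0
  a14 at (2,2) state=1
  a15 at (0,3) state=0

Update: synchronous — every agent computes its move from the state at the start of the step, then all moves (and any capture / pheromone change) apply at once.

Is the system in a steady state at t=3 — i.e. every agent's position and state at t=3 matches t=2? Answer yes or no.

t=1: a0@(3,1):0 a1@(2,4):1 a2@(0,1):0 a3@(0,0):1 a4@(2,1):0 a5@(4,2):0 a6@(4,4):1 a7@(4,0):0 a8@(3,3):1 a9@(1,1):0 a10@(1,0):0 a11@(1,4):1 a12@(0,2):0 a13@(3,4):0 a14@(2,2):0 a15@(0,3):0
t=2: a0@(3,1):0 a1@(2,4):1 a2@(0,1):0 a3@(0,0):0 a4@(2,1):0 a5@(4,2):0 a6@(4,4):1 a7@(4,0):0 a8@(3,3):1 a9@(1,1):0 a10@(1,0):0 a11@(1,4):1 a12@(0,2):0 a13@(3,4):1 a14@(2,2):0 a15@(0,3):0
t=3: a0@(3,1):0 a1@(2,4):1 a2@(0,1):0 a3@(0,0):0 a4@(2,1):0 a5@(4,2):0 a6@(4,4):1 a7@(4,0):0 a8@(3,3):1 a9@(1,1):0 a10@(1,0):0 a11@(1,4):0 a12@(0,2):0 a13@(3,4):1 a14@(2,2):0 a15@(0,3):0

no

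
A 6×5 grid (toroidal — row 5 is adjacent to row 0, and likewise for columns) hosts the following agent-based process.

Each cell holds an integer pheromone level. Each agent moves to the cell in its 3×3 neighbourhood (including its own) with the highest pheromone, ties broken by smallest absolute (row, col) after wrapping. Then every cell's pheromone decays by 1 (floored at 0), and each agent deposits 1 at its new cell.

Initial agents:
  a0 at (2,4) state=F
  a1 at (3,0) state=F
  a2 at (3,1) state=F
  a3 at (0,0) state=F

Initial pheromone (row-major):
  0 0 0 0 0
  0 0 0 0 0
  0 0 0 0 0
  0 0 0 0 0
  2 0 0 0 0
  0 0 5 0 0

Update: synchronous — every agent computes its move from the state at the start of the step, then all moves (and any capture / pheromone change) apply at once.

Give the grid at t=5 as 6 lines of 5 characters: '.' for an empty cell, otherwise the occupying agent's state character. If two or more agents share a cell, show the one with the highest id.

t=1: a0@(1,0) a1@(4,0) a2@(4,0) a3@(0,0) | pheromone: 1 0 0 0 0 / 1 0 0 0 0 / 0 0 0 0 0 / 0 0 0 0 0 / 3 0 0 0 0 / 0 0 4 0 0
t=2: a0@(0,0) a1@(4,0) a2@(4,0) a3@(0,0) | pheromone: 2 0 0 0 0 / 0 0 0 0 0 / 0 0 0 0 0 / 0 0 0 0 0 / 4 0 0 0 0 / 0 0 3 0 0
t=3: a0@(0,0) a1@(4,0) a2@(4,0) a3@(0,0) | pheromone: 3 0 0 0 0 / 0 0 0 0 0 / 0 0 0 0 0 / 0 0 0 0 0 / 5 0 0 0 0 / 0 0 2 0 0
t=4: a0@(0,0) a1@(4,0) a2@(4,0) a3@(0,0) | pheromone: 4 0 0 0 0 / 0 0 0 0 0 / 0 0 0 0 0 / 0 0 0 0 0 / 6 0 0 0 0 / 0 0 1 0 0
t=5: a0@(0,0) a1@(4,0) a2@(4,0) a3@(0,0) | pheromone: 5 0 0 0 0 / 0 0 0 0 0 / 0 0 0 0 0 / 0 0 0 0 0 / 7 0 0 0 0 / 0 0 0 0 0

F....
.....
.....
.....
F....
.....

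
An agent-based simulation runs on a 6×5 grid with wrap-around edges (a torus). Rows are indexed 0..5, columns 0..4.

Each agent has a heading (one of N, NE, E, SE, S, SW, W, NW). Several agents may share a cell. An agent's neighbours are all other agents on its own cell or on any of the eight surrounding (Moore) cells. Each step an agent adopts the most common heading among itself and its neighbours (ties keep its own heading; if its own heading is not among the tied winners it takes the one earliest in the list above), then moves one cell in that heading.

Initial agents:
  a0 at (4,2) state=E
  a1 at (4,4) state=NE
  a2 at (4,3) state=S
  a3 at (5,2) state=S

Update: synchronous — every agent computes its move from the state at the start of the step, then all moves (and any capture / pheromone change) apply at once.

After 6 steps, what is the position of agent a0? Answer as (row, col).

(4, 2)

t=1: a0@(5,2):S a1@(3,0):NE a2@(5,3):S a3@(0,2):S
t=2: a0@(0,2):S a1@(2,1):NE a2@(0,3):S a3@(1,2):S
t=3: a0@(1,2):S a1@(1,2):NE a2@(1,3):S a3@(2,2):S
t=4: a0@(2,2):S a1@(2,2):S a2@(2,3):S a3@(3,2):S
t=5: a0@(3,2):S a1@(3,2):S a2@(3,3):S a3@(4,2):S
t=6: a0@(4,2):S a1@(4,2):S a2@(4,3):S a3@(5,2):S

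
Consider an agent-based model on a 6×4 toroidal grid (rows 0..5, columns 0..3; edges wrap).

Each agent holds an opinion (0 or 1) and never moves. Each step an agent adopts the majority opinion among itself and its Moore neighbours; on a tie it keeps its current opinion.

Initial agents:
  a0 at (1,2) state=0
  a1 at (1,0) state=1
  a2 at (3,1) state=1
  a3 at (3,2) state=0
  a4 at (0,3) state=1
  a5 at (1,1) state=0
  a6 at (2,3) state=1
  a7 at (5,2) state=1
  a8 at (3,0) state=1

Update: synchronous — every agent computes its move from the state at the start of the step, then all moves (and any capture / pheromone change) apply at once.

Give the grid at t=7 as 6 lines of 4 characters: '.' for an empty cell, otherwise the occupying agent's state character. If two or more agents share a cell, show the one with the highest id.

...1
100.
...1
111.
....
..1.

t=1: a0@(1,2):0 a1@(1,0):1 a2@(3,1):1 a3@(3,2):1 a4@(0,3):1 a5@(1,1):0 a6@(2,3):1 a7@(5,2):1 a8@(3,0):1
t=2: (unchanged — steady state)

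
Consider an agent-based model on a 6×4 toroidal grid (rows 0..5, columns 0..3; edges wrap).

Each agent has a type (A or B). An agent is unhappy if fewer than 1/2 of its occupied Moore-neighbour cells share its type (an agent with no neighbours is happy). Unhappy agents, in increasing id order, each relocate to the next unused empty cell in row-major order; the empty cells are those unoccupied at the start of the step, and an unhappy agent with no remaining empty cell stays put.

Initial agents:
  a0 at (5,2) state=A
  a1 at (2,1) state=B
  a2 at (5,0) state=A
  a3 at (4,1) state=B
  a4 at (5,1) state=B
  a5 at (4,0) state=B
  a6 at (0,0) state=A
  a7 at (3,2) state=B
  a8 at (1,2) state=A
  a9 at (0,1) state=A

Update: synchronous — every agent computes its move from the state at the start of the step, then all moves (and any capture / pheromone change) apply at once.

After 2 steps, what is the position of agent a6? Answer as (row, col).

t=1: a0@(0,2):A a1@(2,1):B a2@(0,3):A a3@(4,1):B a4@(1,0):B a5@(4,0):B a6@(0,0):A a7@(3,2):B a8@(1,2):A a9@(0,1):A
t=2: a0@(0,2):A a1@(2,1):B a2@(0,3):A a3@(4,1):B a4@(1,1):B a5@(4,0):B a6@(0,0):A a7@(3,2):B a8@(1,2):A a9@(0,1):A

(0, 0)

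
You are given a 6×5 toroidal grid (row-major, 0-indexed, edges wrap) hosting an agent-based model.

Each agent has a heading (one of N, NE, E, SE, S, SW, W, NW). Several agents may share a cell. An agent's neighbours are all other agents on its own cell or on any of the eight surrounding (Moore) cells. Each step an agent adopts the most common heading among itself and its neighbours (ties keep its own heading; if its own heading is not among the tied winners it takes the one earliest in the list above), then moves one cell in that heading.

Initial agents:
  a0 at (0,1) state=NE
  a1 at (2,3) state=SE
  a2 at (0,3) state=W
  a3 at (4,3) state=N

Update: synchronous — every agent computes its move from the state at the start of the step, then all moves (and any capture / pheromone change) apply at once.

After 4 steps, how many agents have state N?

1

t=1: a0@(5,2):NE a1@(3,4):SE a2@(0,2):W a3@(3,3):N
t=2: a0@(4,3):NE a1@(4,0):SE a2@(0,1):W a3@(2,3):N
t=3: a0@(3,4):NE a1@(5,1):SE a2@(0,0):W a3@(1,3):N
t=4: a0@(2,0):NE a1@(0,2):SE a2@(0,4):W a3@(0,3):N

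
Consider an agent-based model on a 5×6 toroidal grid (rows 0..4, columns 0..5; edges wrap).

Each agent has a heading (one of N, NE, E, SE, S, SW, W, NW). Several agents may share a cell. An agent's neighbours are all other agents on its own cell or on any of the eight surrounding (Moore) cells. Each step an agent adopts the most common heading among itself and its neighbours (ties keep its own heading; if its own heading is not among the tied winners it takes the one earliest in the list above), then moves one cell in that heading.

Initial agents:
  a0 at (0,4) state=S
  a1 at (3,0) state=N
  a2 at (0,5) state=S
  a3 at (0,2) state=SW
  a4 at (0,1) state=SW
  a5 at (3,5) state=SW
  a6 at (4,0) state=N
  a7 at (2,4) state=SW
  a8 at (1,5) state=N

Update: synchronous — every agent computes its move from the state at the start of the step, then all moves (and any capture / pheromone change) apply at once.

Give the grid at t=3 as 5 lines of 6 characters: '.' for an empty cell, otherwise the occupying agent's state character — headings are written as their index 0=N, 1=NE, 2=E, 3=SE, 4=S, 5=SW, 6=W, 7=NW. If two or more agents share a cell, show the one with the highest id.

t=1: a0@(1,4):S a1@(2,0):N a2@(1,5):S a3@(1,1):SW a4@(1,0):SW a5@(4,4):SW a6@(3,0):N a7@(3,3):SW a8@(2,5):S
t=2: a0@(2,4):S a1@(1,0):N a2@(2,5):S a3@(2,0):SW a4@(2,5):SW a5@(0,3):SW a6@(2,0):N a7@(4,2):SW a8@(3,5):S
t=3: a0@(3,4):S a1@(0,0):N a2@(3,5):S a3@(3,5):SW a4@(3,5):S a5@(1,2):SW a6@(1,0):N a7@(0,1):SW a8@(4,5):S

05....
0.5...
......
....44
.....4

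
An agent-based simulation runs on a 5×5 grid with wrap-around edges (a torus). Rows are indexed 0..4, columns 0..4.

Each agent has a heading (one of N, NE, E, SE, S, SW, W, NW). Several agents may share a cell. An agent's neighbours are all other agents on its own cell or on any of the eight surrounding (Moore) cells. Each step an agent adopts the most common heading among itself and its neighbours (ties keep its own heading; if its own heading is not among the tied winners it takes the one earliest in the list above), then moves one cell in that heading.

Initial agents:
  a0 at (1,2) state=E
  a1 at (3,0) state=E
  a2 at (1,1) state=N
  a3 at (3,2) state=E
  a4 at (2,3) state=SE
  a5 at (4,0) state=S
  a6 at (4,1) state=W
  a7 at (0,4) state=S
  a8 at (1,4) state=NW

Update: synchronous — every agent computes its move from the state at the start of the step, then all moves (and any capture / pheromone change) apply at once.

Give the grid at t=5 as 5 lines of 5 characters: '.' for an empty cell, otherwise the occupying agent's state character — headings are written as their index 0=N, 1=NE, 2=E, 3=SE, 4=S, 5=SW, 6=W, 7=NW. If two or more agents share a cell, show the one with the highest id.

t=1: a0@(1,3):E a1@(3,1):E a2@(0,1):N a3@(3,3):E a4@(2,4):E a5@(0,0):S a6@(4,2):E a7@(1,4):S a8@(0,3):NW
t=2: a0@(1,4):E a1@(3,2):E a2@(4,1):N a3@(3,4):E a4@(2,0):E a5@(1,0):S a6@(4,3):E a7@(2,4):S a8@(0,4):E
t=3: a0@(1,0):E a1@(3,3):E a2@(3,1):N a3@(3,0):E a4@(2,1):E a5@(1,1):E a6@(4,4):E a7@(2,0):E a8@(0,0):E
t=4: a0@(1,1):E a1@(3,4):E a2@(3,2):E a3@(3,1):E a4@(2,2):E a5@(1,2):E a6@(4,0):E a7@(2,1):E a8@(0,1):E
t=5: a0@(1,2):E a1@(3,0):E a2@(3,3):E a3@(3,2):E a4@(2,3):E a5@(1,3):E a6@(4,1):E a7@(2,2):E a8@(0,2):E

..2..
..22.
..22.
2.22.
.2...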